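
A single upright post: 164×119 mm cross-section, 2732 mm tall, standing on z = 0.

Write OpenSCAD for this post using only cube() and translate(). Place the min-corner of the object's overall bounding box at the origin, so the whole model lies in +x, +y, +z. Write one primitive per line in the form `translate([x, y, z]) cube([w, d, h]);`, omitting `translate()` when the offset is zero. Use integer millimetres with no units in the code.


cube([164, 119, 2732]);


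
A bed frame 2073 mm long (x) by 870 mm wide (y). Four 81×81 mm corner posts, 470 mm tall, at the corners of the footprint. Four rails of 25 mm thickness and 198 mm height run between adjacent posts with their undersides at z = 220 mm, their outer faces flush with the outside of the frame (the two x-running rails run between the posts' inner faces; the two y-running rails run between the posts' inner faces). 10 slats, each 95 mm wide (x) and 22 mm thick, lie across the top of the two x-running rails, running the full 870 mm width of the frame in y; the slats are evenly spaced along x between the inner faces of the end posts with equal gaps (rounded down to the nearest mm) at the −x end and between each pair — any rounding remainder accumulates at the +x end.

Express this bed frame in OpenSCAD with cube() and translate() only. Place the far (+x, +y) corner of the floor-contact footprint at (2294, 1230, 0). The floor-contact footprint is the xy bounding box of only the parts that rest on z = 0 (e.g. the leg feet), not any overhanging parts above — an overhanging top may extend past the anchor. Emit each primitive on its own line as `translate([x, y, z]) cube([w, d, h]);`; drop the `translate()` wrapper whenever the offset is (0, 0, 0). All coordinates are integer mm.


translate([221, 360, 0]) cube([81, 81, 470]);
translate([221, 1149, 0]) cube([81, 81, 470]);
translate([2213, 360, 0]) cube([81, 81, 470]);
translate([2213, 1149, 0]) cube([81, 81, 470]);
translate([302, 360, 220]) cube([1911, 25, 198]);
translate([302, 1205, 220]) cube([1911, 25, 198]);
translate([221, 441, 220]) cube([25, 708, 198]);
translate([2269, 441, 220]) cube([25, 708, 198]);
translate([389, 360, 418]) cube([95, 870, 22]);
translate([571, 360, 418]) cube([95, 870, 22]);
translate([753, 360, 418]) cube([95, 870, 22]);
translate([935, 360, 418]) cube([95, 870, 22]);
translate([1117, 360, 418]) cube([95, 870, 22]);
translate([1299, 360, 418]) cube([95, 870, 22]);
translate([1481, 360, 418]) cube([95, 870, 22]);
translate([1663, 360, 418]) cube([95, 870, 22]);
translate([1845, 360, 418]) cube([95, 870, 22]);
translate([2027, 360, 418]) cube([95, 870, 22]);


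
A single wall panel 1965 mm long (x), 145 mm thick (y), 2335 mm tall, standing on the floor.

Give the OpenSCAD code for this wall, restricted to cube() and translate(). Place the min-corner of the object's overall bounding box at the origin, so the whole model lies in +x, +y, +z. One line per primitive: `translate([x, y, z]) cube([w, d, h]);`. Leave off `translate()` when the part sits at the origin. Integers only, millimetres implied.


cube([1965, 145, 2335]);


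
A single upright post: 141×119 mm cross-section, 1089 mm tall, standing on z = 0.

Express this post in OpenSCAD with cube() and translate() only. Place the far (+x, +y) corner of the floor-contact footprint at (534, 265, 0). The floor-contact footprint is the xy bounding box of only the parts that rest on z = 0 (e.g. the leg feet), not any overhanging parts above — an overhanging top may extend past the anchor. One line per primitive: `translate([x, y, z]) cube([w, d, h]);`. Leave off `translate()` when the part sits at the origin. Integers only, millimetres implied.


translate([393, 146, 0]) cube([141, 119, 1089]);


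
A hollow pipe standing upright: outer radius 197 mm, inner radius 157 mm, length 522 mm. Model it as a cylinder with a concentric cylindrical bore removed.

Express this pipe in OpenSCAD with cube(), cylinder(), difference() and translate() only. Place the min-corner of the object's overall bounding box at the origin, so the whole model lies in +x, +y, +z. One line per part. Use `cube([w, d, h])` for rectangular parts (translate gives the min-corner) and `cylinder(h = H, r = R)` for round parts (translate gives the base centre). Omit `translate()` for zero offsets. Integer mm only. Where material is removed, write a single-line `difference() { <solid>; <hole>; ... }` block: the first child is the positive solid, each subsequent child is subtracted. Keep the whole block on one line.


difference() { translate([197, 197, 0]) cylinder(h = 522, r = 197); translate([197, 197, 0]) cylinder(h = 522, r = 157); }


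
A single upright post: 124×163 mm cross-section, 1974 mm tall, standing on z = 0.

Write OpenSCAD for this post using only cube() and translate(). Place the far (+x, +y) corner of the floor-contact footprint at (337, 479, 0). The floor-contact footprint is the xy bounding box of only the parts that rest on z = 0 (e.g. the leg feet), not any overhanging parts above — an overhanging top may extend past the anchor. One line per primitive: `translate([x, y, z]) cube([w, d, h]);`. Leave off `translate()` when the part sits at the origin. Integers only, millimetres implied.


translate([213, 316, 0]) cube([124, 163, 1974]);


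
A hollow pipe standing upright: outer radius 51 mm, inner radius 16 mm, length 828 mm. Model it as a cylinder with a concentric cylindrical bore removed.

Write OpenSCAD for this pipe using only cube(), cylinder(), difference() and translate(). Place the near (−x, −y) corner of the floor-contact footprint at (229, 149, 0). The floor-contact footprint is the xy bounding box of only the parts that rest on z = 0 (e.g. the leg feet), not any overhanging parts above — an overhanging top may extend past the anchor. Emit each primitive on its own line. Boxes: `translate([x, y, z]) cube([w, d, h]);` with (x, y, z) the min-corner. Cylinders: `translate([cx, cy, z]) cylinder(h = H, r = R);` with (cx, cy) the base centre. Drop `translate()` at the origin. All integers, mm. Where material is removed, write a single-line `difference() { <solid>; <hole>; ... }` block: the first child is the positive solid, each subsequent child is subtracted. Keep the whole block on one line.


difference() { translate([280, 200, 0]) cylinder(h = 828, r = 51); translate([280, 200, 0]) cylinder(h = 828, r = 16); }


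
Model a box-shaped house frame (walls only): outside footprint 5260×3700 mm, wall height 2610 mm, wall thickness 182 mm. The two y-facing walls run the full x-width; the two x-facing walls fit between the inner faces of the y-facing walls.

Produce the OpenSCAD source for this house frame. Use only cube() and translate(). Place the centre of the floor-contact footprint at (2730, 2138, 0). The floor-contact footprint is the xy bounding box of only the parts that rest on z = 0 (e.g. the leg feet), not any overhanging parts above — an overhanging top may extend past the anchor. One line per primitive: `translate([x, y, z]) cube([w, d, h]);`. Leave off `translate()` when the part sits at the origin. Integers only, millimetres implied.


translate([100, 288, 0]) cube([5260, 182, 2610]);
translate([100, 3806, 0]) cube([5260, 182, 2610]);
translate([100, 470, 0]) cube([182, 3336, 2610]);
translate([5178, 470, 0]) cube([182, 3336, 2610]);


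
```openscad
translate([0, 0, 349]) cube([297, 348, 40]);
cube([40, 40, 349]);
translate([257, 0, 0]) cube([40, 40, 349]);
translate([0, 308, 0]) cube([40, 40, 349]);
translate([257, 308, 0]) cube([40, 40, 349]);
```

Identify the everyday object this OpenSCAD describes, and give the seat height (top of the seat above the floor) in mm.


A stool. The seat height is 389 mm.

A 297×348×40 slab at z = 349 on four corner posts — a stool. The seat top is 349 + 40 = 389 mm.


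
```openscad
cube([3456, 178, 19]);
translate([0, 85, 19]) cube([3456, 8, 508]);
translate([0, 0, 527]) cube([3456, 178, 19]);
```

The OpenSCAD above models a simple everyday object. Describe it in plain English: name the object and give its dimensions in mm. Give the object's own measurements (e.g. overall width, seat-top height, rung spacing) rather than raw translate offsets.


An I-beam lying along x, 3456 mm long. Overall section height 546 mm. Two flanges 178 mm wide (y) and 19 mm thick, one on the floor and one at the top; a web 8 mm thick runs between them, centred on the flange width.


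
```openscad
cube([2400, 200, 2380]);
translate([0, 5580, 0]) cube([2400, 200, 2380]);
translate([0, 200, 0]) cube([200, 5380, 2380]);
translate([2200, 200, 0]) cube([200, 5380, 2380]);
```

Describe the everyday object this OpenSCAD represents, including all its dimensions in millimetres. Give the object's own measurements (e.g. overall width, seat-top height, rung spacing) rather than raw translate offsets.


The wall frame of a small rectangular building: four walls, each 2380 mm tall and 200 mm thick, enclosing a footprint 2400 mm (x) by 5780 mm (y) outside-to-outside, with no floor or roof. The front and back walls (the −y and +y sides) span the full width; the two side walls fit between them.


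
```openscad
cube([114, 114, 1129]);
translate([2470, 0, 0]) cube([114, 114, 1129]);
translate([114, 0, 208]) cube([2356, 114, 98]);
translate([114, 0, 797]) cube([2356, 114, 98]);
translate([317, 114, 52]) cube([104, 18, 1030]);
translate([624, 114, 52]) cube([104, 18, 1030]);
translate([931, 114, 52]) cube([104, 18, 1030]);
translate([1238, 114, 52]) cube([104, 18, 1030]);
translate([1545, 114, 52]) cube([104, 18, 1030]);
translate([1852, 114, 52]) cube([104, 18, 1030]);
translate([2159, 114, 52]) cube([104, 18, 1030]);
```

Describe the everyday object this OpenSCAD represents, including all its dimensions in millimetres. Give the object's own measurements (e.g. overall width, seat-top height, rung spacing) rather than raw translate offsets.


A fence section. Two 114×114 mm posts, 1129 mm tall, stand on the floor with a clear span of 2356 mm between their inner faces. Two horizontal rails of 114×98 mm section span the gap between the posts with their undersides at z = 208 mm and z = 797 mm, flush with the posts' −y face. 7 pickets, each 104 mm wide, 18 mm thick and 1030 mm tall, are fixed to the +y face of the rails with their bottoms at z = 52 mm, spaced across the span with a 203 mm gap after the −x post and between neighbouring pickets, with 207 mm left before the +x post.


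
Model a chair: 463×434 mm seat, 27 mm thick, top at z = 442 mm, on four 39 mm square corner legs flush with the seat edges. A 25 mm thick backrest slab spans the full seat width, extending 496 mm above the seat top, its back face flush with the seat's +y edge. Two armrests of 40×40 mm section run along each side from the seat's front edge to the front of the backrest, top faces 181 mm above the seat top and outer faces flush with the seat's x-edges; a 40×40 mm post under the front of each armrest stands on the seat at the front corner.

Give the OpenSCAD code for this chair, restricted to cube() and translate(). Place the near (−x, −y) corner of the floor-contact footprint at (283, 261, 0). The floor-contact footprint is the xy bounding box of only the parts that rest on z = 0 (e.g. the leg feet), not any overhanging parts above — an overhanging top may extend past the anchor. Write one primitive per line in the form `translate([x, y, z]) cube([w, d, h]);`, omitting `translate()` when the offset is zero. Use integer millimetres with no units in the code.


translate([283, 261, 415]) cube([463, 434, 27]);
translate([283, 261, 0]) cube([39, 39, 415]);
translate([707, 261, 0]) cube([39, 39, 415]);
translate([283, 656, 0]) cube([39, 39, 415]);
translate([707, 656, 0]) cube([39, 39, 415]);
translate([283, 670, 442]) cube([463, 25, 496]);
translate([283, 261, 583]) cube([40, 409, 40]);
translate([706, 261, 583]) cube([40, 409, 40]);
translate([283, 261, 442]) cube([40, 40, 141]);
translate([706, 261, 442]) cube([40, 40, 141]);


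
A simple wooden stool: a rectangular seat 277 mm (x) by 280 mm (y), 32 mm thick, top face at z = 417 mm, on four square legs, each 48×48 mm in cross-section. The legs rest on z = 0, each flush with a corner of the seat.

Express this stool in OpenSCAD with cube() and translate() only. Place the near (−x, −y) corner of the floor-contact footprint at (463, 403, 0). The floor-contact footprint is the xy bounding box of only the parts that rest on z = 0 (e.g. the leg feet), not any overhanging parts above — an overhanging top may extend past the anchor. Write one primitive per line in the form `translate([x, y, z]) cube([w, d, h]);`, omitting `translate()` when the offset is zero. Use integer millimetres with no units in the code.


translate([463, 403, 385]) cube([277, 280, 32]);
translate([463, 403, 0]) cube([48, 48, 385]);
translate([692, 403, 0]) cube([48, 48, 385]);
translate([463, 635, 0]) cube([48, 48, 385]);
translate([692, 635, 0]) cube([48, 48, 385]);


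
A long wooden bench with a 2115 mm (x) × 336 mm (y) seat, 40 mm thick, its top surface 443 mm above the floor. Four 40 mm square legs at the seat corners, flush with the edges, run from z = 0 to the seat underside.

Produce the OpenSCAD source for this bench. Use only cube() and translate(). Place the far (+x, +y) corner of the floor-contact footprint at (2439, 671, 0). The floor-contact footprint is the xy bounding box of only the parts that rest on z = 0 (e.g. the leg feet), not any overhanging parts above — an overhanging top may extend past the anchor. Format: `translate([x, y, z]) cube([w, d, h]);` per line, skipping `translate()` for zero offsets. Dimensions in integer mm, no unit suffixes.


// leg_h = 443 − 40 = 403
translate([324, 335, 403]) cube([2115, 336, 40]);
translate([324, 335, 0]) cube([40, 40, 403]);
translate([324, 631, 0]) cube([40, 40, 403]);
translate([2399, 335, 0]) cube([40, 40, 403]);
translate([2399, 631, 0]) cube([40, 40, 403]);


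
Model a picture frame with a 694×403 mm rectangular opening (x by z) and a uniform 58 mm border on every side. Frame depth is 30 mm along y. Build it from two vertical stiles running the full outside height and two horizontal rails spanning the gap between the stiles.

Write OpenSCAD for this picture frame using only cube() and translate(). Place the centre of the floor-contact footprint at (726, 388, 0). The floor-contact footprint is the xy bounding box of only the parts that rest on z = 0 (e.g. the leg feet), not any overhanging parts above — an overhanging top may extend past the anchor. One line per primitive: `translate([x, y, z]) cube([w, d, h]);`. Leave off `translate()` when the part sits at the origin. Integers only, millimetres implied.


translate([321, 373, 0]) cube([58, 30, 519]);
translate([1073, 373, 0]) cube([58, 30, 519]);
translate([379, 373, 0]) cube([694, 30, 58]);
translate([379, 373, 461]) cube([694, 30, 58]);


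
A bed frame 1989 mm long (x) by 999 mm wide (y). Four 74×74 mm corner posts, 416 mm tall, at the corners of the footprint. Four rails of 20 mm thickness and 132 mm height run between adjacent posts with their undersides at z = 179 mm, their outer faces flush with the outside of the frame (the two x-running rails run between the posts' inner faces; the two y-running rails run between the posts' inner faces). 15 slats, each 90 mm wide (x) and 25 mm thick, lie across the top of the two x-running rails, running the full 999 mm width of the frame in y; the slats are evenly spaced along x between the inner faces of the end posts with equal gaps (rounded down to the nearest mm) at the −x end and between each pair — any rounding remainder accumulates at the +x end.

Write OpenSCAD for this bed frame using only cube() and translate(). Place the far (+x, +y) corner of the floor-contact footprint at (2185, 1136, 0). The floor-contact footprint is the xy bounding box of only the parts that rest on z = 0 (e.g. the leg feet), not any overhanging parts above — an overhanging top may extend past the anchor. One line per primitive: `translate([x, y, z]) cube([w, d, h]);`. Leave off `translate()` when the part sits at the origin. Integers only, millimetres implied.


translate([196, 137, 0]) cube([74, 74, 416]);
translate([196, 1062, 0]) cube([74, 74, 416]);
translate([2111, 137, 0]) cube([74, 74, 416]);
translate([2111, 1062, 0]) cube([74, 74, 416]);
translate([270, 137, 179]) cube([1841, 20, 132]);
translate([270, 1116, 179]) cube([1841, 20, 132]);
translate([196, 211, 179]) cube([20, 851, 132]);
translate([2165, 211, 179]) cube([20, 851, 132]);
translate([300, 137, 311]) cube([90, 999, 25]);
translate([420, 137, 311]) cube([90, 999, 25]);
translate([540, 137, 311]) cube([90, 999, 25]);
translate([660, 137, 311]) cube([90, 999, 25]);
translate([780, 137, 311]) cube([90, 999, 25]);
translate([900, 137, 311]) cube([90, 999, 25]);
translate([1020, 137, 311]) cube([90, 999, 25]);
translate([1140, 137, 311]) cube([90, 999, 25]);
translate([1260, 137, 311]) cube([90, 999, 25]);
translate([1380, 137, 311]) cube([90, 999, 25]);
translate([1500, 137, 311]) cube([90, 999, 25]);
translate([1620, 137, 311]) cube([90, 999, 25]);
translate([1740, 137, 311]) cube([90, 999, 25]);
translate([1860, 137, 311]) cube([90, 999, 25]);
translate([1980, 137, 311]) cube([90, 999, 25]);


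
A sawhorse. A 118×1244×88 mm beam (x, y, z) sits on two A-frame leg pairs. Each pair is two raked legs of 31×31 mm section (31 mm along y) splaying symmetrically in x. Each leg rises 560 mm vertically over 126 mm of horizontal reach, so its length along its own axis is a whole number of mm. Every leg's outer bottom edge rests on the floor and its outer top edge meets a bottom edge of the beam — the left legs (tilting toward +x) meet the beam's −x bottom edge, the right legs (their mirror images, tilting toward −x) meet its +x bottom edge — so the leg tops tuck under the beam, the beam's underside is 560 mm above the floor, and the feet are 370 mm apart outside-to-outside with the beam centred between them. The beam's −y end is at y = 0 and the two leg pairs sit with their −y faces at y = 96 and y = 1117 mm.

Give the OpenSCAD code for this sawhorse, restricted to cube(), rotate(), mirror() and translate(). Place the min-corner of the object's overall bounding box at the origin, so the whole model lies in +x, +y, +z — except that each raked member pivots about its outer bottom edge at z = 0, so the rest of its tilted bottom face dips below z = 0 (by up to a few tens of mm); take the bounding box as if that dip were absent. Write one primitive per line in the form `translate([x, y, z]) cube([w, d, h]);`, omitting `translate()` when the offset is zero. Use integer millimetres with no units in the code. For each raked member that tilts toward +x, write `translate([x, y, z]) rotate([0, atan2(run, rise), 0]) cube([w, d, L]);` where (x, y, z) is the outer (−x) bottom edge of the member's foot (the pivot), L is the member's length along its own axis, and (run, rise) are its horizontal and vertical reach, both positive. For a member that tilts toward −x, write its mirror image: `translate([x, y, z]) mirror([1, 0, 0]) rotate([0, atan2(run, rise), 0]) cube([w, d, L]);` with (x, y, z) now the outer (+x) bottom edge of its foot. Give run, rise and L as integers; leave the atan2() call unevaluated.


translate([126, 0, 560]) cube([118, 1244, 88]);
translate([0, 96, 0]) rotate([0, atan2(126, 560), 0]) cube([31, 31, 574]);
translate([370, 96, 0]) mirror([1, 0, 0]) rotate([0, atan2(126, 560), 0]) cube([31, 31, 574]);
translate([0, 1117, 0]) rotate([0, atan2(126, 560), 0]) cube([31, 31, 574]);
translate([370, 1117, 0]) mirror([1, 0, 0]) rotate([0, atan2(126, 560), 0]) cube([31, 31, 574]);


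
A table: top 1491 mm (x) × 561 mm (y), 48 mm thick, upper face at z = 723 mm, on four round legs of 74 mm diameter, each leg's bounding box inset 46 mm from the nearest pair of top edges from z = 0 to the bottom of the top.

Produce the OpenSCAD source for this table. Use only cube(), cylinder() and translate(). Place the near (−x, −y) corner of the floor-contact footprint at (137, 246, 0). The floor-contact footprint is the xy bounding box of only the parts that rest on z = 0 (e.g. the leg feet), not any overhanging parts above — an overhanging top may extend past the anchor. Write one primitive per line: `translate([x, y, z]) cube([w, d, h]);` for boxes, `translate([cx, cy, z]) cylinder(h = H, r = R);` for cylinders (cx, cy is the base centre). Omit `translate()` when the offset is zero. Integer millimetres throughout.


// leg_h = 723 - 48 = 675
translate([91, 200, 675]) cube([1491, 561, 48]);
translate([174, 283, 0]) cylinder(h = 675, r = 37);
translate([1499, 283, 0]) cylinder(h = 675, r = 37);
translate([174, 678, 0]) cylinder(h = 675, r = 37);
translate([1499, 678, 0]) cylinder(h = 675, r = 37);


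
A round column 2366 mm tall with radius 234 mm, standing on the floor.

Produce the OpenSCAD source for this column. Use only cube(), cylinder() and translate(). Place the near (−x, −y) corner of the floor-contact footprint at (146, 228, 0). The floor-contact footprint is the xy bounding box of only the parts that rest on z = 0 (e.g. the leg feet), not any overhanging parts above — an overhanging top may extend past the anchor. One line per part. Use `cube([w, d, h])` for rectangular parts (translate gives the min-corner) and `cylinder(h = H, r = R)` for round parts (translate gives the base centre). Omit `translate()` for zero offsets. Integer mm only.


translate([380, 462, 0]) cylinder(h = 2366, r = 234);


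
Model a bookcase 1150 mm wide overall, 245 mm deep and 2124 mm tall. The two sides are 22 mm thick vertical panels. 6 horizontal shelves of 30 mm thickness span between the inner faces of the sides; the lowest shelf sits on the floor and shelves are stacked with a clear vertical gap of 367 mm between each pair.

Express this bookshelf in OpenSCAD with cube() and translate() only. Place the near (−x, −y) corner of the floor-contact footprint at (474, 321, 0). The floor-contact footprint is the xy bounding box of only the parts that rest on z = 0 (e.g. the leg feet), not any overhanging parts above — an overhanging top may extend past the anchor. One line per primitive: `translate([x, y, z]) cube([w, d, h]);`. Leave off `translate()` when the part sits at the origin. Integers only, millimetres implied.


translate([474, 321, 0]) cube([22, 245, 2124]);
translate([1602, 321, 0]) cube([22, 245, 2124]);
translate([496, 321, 0]) cube([1106, 245, 30]);
translate([496, 321, 397]) cube([1106, 245, 30]);
translate([496, 321, 794]) cube([1106, 245, 30]);
translate([496, 321, 1191]) cube([1106, 245, 30]);
translate([496, 321, 1588]) cube([1106, 245, 30]);
translate([496, 321, 1985]) cube([1106, 245, 30]);


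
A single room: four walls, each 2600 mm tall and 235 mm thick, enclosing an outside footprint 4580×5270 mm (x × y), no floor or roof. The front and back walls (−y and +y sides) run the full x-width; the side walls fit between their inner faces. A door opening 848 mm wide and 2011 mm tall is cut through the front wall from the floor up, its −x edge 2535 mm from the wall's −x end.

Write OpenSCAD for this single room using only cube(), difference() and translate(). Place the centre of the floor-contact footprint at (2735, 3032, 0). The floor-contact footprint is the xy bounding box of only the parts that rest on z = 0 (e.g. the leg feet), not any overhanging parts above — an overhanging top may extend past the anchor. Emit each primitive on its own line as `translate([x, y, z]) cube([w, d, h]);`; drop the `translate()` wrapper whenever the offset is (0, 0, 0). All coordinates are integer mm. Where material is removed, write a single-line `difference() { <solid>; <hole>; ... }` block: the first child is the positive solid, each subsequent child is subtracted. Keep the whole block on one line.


difference() { translate([445, 397, 0]) cube([4580, 235, 2600]); translate([2980, 397, 0]) cube([848, 235, 2011]); }
translate([445, 5432, 0]) cube([4580, 235, 2600]);
translate([445, 632, 0]) cube([235, 4800, 2600]);
translate([4790, 632, 0]) cube([235, 4800, 2600]);


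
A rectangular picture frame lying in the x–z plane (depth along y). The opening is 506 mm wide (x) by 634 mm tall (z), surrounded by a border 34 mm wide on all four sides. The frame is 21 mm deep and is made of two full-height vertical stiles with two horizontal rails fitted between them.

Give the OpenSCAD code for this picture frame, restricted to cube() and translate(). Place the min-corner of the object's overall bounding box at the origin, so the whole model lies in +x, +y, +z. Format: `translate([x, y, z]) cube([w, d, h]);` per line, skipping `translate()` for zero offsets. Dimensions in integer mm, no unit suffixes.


cube([34, 21, 702]);
translate([540, 0, 0]) cube([34, 21, 702]);
translate([34, 0, 0]) cube([506, 21, 34]);
translate([34, 0, 668]) cube([506, 21, 34]);


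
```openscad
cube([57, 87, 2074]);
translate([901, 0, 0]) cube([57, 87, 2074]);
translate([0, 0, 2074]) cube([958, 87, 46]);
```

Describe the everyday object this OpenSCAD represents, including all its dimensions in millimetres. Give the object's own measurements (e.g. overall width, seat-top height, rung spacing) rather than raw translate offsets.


A door frame. The clear opening is 844 mm wide and 2074 mm high. Two 57 mm wide jambs, 87 mm deep, stand either side of the opening from the floor to the top of the opening. A 46 mm thick head sits across the top of both jambs, spanning the full outside width of the frame.


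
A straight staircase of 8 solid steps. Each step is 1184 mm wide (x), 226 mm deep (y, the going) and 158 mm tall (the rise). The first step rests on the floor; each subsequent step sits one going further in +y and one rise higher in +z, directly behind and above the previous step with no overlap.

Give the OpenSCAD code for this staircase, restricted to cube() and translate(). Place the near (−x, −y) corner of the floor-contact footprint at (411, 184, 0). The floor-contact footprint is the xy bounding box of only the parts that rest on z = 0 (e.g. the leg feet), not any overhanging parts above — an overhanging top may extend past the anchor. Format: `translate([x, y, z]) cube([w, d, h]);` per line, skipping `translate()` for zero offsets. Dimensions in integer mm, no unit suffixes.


translate([411, 184, 0]) cube([1184, 226, 158]);
translate([411, 410, 158]) cube([1184, 226, 158]);
translate([411, 636, 316]) cube([1184, 226, 158]);
translate([411, 862, 474]) cube([1184, 226, 158]);
translate([411, 1088, 632]) cube([1184, 226, 158]);
translate([411, 1314, 790]) cube([1184, 226, 158]);
translate([411, 1540, 948]) cube([1184, 226, 158]);
translate([411, 1766, 1106]) cube([1184, 226, 158]);


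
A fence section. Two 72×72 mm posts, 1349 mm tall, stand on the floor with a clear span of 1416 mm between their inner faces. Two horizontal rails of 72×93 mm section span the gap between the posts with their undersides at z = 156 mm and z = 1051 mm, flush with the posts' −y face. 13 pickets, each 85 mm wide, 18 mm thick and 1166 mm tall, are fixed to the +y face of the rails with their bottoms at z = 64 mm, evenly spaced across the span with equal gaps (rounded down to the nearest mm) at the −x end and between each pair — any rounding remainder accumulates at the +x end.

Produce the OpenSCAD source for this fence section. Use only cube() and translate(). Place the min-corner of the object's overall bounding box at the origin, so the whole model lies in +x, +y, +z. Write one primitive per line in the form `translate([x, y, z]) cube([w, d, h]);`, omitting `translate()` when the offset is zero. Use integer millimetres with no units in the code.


cube([72, 72, 1349]);
translate([1488, 0, 0]) cube([72, 72, 1349]);
translate([72, 0, 156]) cube([1416, 72, 93]);
translate([72, 0, 1051]) cube([1416, 72, 93]);
translate([94, 72, 64]) cube([85, 18, 1166]);
translate([201, 72, 64]) cube([85, 18, 1166]);
translate([308, 72, 64]) cube([85, 18, 1166]);
translate([415, 72, 64]) cube([85, 18, 1166]);
translate([522, 72, 64]) cube([85, 18, 1166]);
translate([629, 72, 64]) cube([85, 18, 1166]);
translate([736, 72, 64]) cube([85, 18, 1166]);
translate([843, 72, 64]) cube([85, 18, 1166]);
translate([950, 72, 64]) cube([85, 18, 1166]);
translate([1057, 72, 64]) cube([85, 18, 1166]);
translate([1164, 72, 64]) cube([85, 18, 1166]);
translate([1271, 72, 64]) cube([85, 18, 1166]);
translate([1378, 72, 64]) cube([85, 18, 1166]);


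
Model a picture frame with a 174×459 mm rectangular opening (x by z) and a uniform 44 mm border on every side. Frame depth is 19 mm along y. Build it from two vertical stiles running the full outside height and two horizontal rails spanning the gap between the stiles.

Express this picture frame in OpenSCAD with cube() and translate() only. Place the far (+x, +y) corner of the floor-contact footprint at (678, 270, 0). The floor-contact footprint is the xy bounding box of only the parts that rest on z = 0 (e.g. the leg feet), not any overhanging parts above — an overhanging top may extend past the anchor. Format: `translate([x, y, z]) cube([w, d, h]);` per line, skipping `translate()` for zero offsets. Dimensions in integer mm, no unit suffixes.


translate([416, 251, 0]) cube([44, 19, 547]);
translate([634, 251, 0]) cube([44, 19, 547]);
translate([460, 251, 0]) cube([174, 19, 44]);
translate([460, 251, 503]) cube([174, 19, 44]);


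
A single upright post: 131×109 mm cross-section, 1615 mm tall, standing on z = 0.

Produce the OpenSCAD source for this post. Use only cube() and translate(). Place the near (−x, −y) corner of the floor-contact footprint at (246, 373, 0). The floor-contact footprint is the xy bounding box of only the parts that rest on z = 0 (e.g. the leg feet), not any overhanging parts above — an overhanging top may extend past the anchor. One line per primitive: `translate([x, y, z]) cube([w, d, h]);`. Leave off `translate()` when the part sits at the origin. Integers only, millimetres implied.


translate([246, 373, 0]) cube([131, 109, 1615]);


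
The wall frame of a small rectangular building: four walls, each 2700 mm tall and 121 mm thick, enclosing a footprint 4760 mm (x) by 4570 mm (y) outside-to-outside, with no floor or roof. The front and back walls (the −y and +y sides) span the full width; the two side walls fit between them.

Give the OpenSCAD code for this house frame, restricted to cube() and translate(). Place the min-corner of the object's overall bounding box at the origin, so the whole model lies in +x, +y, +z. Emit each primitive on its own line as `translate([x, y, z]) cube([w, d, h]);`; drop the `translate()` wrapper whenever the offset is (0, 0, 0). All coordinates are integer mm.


cube([4760, 121, 2700]);
translate([0, 4449, 0]) cube([4760, 121, 2700]);
translate([0, 121, 0]) cube([121, 4328, 2700]);
translate([4639, 121, 0]) cube([121, 4328, 2700]);


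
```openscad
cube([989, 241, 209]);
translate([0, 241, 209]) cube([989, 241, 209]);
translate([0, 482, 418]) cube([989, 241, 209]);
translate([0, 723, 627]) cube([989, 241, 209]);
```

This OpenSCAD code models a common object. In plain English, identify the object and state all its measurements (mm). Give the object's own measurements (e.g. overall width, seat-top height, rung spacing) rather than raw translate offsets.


A straight staircase of 4 solid steps. Each step is 989 mm wide (x), 241 mm deep (y, the going) and 209 mm tall (the rise). The first step rests on the floor; each subsequent step sits one going further in +y and one rise higher in +z, directly behind and above the previous step with no overlap.


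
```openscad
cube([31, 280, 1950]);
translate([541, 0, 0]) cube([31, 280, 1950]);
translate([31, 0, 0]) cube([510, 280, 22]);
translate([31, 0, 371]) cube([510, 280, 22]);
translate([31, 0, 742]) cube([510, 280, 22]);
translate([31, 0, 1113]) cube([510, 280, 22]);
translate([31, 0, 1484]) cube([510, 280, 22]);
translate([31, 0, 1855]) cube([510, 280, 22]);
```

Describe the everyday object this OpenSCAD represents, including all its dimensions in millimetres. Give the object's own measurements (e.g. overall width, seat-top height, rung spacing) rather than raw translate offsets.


An open bookshelf. Two side panels, each 31 mm thick, 280 mm deep and 1950 mm tall, stand 572 mm apart (outside-to-outside). Between them sit 6 shelves, each 22 mm thick and 280 mm deep, spanning the full gap between the sides. The bottom shelf rests on the floor (its underside at z = 0) and the clear gap between one shelf's top and the next shelf's underside is 349 mm.


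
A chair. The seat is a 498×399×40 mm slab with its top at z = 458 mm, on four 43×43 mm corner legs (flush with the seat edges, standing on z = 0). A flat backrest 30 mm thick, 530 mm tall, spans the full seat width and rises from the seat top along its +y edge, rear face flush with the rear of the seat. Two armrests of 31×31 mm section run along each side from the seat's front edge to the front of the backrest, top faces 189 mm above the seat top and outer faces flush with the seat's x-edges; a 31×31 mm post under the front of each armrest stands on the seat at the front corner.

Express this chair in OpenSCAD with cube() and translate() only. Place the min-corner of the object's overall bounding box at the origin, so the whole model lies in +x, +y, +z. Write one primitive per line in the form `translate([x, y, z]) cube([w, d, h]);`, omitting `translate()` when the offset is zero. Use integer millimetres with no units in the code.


// leg_h = 458 - 40 = 418
// arm post h = 189 - 31 = 158
translate([0, 0, 418]) cube([498, 399, 40]);
cube([43, 43, 418]);
translate([455, 0, 0]) cube([43, 43, 418]);
translate([0, 356, 0]) cube([43, 43, 418]);
translate([455, 356, 0]) cube([43, 43, 418]);
translate([0, 369, 458]) cube([498, 30, 530]);
translate([0, 0, 616]) cube([31, 369, 31]);
translate([467, 0, 616]) cube([31, 369, 31]);
translate([0, 0, 458]) cube([31, 31, 158]);
translate([467, 0, 458]) cube([31, 31, 158]);


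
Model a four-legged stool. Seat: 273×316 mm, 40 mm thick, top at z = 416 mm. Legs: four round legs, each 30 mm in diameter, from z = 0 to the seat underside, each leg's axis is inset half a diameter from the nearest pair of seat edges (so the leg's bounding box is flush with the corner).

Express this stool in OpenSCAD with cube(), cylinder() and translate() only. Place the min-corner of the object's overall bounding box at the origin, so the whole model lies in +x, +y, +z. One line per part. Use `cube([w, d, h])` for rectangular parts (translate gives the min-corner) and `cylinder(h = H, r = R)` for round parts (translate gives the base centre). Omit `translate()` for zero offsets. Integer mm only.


translate([0, 0, 376]) cube([273, 316, 40]);
translate([15, 15, 0]) cylinder(h = 376, r = 15);
translate([258, 15, 0]) cylinder(h = 376, r = 15);
translate([15, 301, 0]) cylinder(h = 376, r = 15);
translate([258, 301, 0]) cylinder(h = 376, r = 15);


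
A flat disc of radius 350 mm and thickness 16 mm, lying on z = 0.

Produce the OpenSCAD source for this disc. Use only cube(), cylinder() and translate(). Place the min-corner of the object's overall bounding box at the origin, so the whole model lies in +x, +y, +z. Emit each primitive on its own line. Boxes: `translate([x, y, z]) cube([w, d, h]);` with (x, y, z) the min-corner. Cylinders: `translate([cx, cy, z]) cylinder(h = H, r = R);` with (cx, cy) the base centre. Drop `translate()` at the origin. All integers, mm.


translate([350, 350, 0]) cylinder(h = 16, r = 350);


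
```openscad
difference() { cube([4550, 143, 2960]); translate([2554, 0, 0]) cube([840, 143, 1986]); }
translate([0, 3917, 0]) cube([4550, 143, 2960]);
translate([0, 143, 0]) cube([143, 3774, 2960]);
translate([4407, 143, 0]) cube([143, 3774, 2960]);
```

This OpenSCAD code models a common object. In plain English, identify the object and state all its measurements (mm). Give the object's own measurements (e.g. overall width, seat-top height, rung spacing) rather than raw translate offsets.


A single room: four walls, each 2960 mm tall and 143 mm thick, enclosing an outside footprint 4550×4060 mm (x × y), no floor or roof. The front and back walls (−y and +y sides) run the full x-width; the side walls fit between their inner faces. A door opening 840 mm wide and 1986 mm tall is cut through the front wall from the floor up, its −x edge 2554 mm from the wall's −x end.


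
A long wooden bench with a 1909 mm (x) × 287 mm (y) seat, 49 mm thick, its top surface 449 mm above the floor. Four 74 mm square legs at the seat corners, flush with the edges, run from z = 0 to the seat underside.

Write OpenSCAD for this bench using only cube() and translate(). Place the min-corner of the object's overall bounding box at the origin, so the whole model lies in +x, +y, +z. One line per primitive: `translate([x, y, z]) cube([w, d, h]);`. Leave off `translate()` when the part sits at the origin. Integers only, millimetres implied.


translate([0, 0, 400]) cube([1909, 287, 49]);
cube([74, 74, 400]);
translate([0, 213, 0]) cube([74, 74, 400]);
translate([1835, 0, 0]) cube([74, 74, 400]);
translate([1835, 213, 0]) cube([74, 74, 400]);


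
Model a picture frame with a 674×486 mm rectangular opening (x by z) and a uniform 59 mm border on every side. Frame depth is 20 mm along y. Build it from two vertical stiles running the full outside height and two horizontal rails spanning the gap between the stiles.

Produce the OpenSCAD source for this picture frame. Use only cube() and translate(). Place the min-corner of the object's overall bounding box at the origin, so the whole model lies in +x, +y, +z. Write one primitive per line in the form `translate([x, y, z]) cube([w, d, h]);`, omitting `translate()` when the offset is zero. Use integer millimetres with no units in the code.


cube([59, 20, 604]);
translate([733, 0, 0]) cube([59, 20, 604]);
translate([59, 0, 0]) cube([674, 20, 59]);
translate([59, 0, 545]) cube([674, 20, 59]);


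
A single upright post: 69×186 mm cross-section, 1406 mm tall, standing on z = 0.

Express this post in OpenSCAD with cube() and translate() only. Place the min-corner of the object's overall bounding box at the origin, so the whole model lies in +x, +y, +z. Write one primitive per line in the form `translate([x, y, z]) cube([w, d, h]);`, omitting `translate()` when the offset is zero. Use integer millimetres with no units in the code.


cube([69, 186, 1406]);


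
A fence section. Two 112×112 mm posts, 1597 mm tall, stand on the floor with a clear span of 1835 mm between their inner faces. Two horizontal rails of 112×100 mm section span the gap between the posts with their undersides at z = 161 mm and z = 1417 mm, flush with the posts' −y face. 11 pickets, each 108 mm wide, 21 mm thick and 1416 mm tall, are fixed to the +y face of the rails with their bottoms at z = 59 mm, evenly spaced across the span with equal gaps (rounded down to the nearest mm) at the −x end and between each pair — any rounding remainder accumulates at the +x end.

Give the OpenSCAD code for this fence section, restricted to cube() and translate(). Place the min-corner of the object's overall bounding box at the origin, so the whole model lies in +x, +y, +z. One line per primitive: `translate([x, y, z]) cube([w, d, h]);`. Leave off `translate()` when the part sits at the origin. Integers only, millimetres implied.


cube([112, 112, 1597]);
translate([1947, 0, 0]) cube([112, 112, 1597]);
translate([112, 0, 161]) cube([1835, 112, 100]);
translate([112, 0, 1417]) cube([1835, 112, 100]);
translate([165, 112, 59]) cube([108, 21, 1416]);
translate([326, 112, 59]) cube([108, 21, 1416]);
translate([487, 112, 59]) cube([108, 21, 1416]);
translate([648, 112, 59]) cube([108, 21, 1416]);
translate([809, 112, 59]) cube([108, 21, 1416]);
translate([970, 112, 59]) cube([108, 21, 1416]);
translate([1131, 112, 59]) cube([108, 21, 1416]);
translate([1292, 112, 59]) cube([108, 21, 1416]);
translate([1453, 112, 59]) cube([108, 21, 1416]);
translate([1614, 112, 59]) cube([108, 21, 1416]);
translate([1775, 112, 59]) cube([108, 21, 1416]);


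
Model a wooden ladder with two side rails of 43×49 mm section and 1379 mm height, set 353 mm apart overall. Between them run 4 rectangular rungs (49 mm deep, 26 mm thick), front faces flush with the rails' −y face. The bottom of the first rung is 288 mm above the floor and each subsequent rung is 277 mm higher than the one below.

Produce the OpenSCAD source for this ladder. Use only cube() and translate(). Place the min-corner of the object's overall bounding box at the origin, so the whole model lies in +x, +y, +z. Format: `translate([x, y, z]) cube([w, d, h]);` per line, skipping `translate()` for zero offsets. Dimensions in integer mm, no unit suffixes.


cube([43, 49, 1379]);
translate([310, 0, 0]) cube([43, 49, 1379]);
translate([43, 0, 288]) cube([267, 49, 26]);
translate([43, 0, 565]) cube([267, 49, 26]);
translate([43, 0, 842]) cube([267, 49, 26]);
translate([43, 0, 1119]) cube([267, 49, 26]);
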